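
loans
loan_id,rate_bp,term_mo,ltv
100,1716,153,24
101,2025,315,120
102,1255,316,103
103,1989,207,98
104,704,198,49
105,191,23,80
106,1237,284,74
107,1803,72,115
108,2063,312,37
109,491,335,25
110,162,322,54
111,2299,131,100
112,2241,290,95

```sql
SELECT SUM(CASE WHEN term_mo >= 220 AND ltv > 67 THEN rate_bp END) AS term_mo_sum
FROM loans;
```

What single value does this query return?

loan_id=100: ✗
loan_id=101: ✓ → 2025
loan_id=102: ✓ → 1255
loan_id=103: ✗
loan_id=104: ✗
loan_id=105: ✗
loan_id=106: ✓ → 1237
loan_id=107: ✗
loan_id=108: ✗
loan_id=109: ✗
loan_id=110: ✗
loan_id=111: ✗
loan_id=112: ✓ → 2241
term_mo_sum = 2025 + 1255 + 1237 + 2241 = 6758

6758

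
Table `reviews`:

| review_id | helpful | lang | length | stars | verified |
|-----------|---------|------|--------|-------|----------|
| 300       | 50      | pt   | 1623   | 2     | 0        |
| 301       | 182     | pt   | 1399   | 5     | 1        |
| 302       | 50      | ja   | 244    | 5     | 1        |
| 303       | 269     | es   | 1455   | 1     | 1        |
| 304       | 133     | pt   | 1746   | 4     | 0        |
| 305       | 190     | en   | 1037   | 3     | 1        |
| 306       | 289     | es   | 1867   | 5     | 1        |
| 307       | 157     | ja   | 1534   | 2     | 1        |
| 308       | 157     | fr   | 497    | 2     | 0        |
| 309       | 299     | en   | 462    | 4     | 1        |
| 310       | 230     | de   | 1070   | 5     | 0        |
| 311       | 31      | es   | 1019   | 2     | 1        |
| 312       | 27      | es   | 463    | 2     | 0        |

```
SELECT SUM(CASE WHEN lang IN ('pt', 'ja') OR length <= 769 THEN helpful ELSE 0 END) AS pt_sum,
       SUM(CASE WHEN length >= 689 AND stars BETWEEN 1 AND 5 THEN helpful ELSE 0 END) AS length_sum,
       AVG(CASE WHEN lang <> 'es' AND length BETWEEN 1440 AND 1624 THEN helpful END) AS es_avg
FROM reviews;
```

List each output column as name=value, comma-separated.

[pt_sum: lang IN ('pt', 'ja') OR length <= 769]
review_id=300: ✓ → 50
review_id=301: ✓ → 182
review_id=302: ✓ → 50
review_id=303: ✗
review_id=304: ✓ → 133
review_id=305: ✗
review_id=306: ✗
review_id=307: ✓ → 157
review_id=308: ✓ → 157
review_id=309: ✓ → 299
review_id=310: ✗
review_id=311: ✗
review_id=312: ✓ → 27
pt_sum = 50 + 182 + 50 + 133 + 157 + 157 + 299 + 27 = 1055
—
[length_sum: length >= 689 AND stars BETWEEN 1 AND 5]
review_id=300: ✓ → 50
review_id=301: ✓ → 182
review_id=302: ✗
review_id=303: ✓ → 269
review_id=304: ✓ → 133
review_id=305: ✓ → 190
review_id=306: ✓ → 289
review_id=307: ✓ → 157
review_id=308: ✗
review_id=309: ✗
review_id=310: ✓ → 230
review_id=311: ✓ → 31
review_id=312: ✗
length_sum = 50 + 182 + 269 + 133 + 190 + 289 + 157 + 230 + 31 = 1531
—
[es_avg: lang <> 'es' AND length BETWEEN 1440 AND 1624]
review_id=300: ✓ → 50
review_id=301: ✗
review_id=302: ✗
review_id=303: ✗
review_id=304: ✗
review_id=305: ✗
review_id=306: ✗
review_id=307: ✓ → 157
review_id=308: ✗
review_id=309: ✗
review_id=310: ✗
review_id=311: ✗
review_id=312: ✗
es_avg = (50 + 157) / 2 = 103.5

pt_sum=1055, length_sum=1531, es_avg=103.5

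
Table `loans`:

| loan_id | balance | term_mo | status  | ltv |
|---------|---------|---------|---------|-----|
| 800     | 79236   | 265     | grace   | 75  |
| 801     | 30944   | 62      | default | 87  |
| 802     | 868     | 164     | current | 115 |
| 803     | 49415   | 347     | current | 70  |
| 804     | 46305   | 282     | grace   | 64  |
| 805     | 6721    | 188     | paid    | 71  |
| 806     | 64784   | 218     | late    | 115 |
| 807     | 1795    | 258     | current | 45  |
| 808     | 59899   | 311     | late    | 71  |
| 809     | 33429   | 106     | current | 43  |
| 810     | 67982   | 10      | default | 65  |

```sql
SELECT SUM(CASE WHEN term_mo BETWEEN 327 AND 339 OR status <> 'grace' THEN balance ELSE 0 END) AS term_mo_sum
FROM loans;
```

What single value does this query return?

315837

loan_id=800: ✗
loan_id=801: ✓ → 30944
loan_id=802: ✓ → 868
loan_id=803: ✓ → 49415
loan_id=804: ✗
loan_id=805: ✓ → 6721
loan_id=806: ✓ → 64784
loan_id=807: ✓ → 1795
loan_id=808: ✓ → 59899
loan_id=809: ✓ → 33429
loan_id=810: ✓ → 67982
term_mo_sum = 30944 + 868 + 49415 + 6721 + 64784 + 1795 + 59899 + 33429 + 67982 = 315837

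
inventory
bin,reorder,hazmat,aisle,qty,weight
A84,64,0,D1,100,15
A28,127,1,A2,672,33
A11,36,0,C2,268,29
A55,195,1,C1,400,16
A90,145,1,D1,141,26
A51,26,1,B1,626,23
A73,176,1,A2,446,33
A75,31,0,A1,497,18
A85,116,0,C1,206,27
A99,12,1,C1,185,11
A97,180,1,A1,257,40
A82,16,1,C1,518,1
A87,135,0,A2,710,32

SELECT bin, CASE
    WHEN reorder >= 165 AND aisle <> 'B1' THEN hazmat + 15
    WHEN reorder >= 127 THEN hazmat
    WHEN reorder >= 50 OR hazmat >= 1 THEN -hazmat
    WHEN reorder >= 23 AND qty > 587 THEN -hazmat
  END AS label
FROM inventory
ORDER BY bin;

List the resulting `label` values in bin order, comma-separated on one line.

NULL, 1, -1, 16, 16, NULL, -1, 0, 0, 0, 1, 16, -1

bin=A11: (no match → NULL) → NULL
bin=A28: reorder >= 127 → 1
bin=A51: reorder >= 50 OR hazmat >= 1 → -1
bin=A55: reorder >= 165 AND aisle <> 'B1' → 16
bin=A73: reorder >= 165 AND aisle <> 'B1' → 16
bin=A75: (no match → NULL) → NULL
bin=A82: reorder >= 50 OR hazmat >= 1 → -1
bin=A84: reorder >= 50 OR hazmat >= 1 → 0
bin=A85: reorder >= 50 OR hazmat >= 1 → 0
bin=A87: reorder >= 127 → 0
bin=A90: reorder >= 127 → 1
bin=A97: reorder >= 165 AND aisle <> 'B1' → 16
bin=A99: reorder >= 50 OR hazmat >= 1 → -1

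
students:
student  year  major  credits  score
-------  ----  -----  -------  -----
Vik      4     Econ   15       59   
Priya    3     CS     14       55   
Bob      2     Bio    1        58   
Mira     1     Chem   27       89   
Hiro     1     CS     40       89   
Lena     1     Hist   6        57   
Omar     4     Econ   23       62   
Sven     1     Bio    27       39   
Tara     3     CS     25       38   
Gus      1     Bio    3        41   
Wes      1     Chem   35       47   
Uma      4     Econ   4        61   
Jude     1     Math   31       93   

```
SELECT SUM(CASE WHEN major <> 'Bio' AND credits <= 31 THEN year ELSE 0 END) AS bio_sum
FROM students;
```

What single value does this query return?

student=Vik: ✓ → 4
student=Priya: ✓ → 3
student=Bob: ✗
student=Mira: ✓ → 1
student=Hiro: ✗
student=Lena: ✓ → 1
student=Omar: ✓ → 4
student=Sven: ✗
student=Tara: ✓ → 3
student=Gus: ✗
student=Wes: ✗
student=Uma: ✓ → 4
student=Jude: ✓ → 1
bio_sum = 4 + 3 + 1 + 1 + 4 + 3 + 4 + 1 = 21

21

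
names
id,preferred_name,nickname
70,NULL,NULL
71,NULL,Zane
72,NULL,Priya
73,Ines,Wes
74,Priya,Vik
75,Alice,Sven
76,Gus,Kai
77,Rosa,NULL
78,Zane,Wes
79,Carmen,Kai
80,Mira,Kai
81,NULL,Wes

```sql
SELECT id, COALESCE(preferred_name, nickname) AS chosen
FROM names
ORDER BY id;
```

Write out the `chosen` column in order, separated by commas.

id=70: preferred_name=NULL, nickname=NULL (all NULL) → NULL
id=71: preferred_name=NULL, nickname=Zane → Zane
id=72: preferred_name=NULL, nickname=Priya → Priya
id=73: preferred_name=Ines → Ines
id=74: preferred_name=Priya → Priya
id=75: preferred_name=Alice → Alice
id=76: preferred_name=Gus → Gus
id=77: preferred_name=Rosa → Rosa
id=78: preferred_name=Zane → Zane
id=79: preferred_name=Carmen → Carmen
id=80: preferred_name=Mira → Mira
id=81: preferred_name=NULL, nickname=Wes → Wes

NULL, Zane, Priya, Ines, Priya, Alice, Gus, Rosa, Zane, Carmen, Mira, Wes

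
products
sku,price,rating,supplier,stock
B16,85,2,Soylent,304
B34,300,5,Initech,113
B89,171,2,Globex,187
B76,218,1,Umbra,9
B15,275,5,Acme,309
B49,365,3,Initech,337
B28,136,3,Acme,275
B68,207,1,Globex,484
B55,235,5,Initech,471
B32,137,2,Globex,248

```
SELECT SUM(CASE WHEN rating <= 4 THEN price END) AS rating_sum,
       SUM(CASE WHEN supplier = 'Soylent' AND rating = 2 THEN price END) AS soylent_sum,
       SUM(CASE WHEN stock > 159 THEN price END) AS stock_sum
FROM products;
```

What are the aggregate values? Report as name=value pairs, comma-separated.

rating_sum=1319, soylent_sum=85, stock_sum=1611

[rating_sum: rating <= 4]
sku=B16: ✓ → 85
sku=B34: ✗
sku=B89: ✓ → 171
sku=B76: ✓ → 218
sku=B15: ✗
sku=B49: ✓ → 365
sku=B28: ✓ → 136
sku=B68: ✓ → 207
sku=B55: ✗
sku=B32: ✓ → 137
rating_sum = 85 + 171 + 218 + 365 + 136 + 207 + 137 = 1319
—
[soylent_sum: supplier = 'Soylent' AND rating = 2]
sku=B16: ✓ → 85
sku=B34: ✗
sku=B89: ✗
sku=B76: ✗
sku=B15: ✗
sku=B49: ✗
sku=B28: ✗
sku=B68: ✗
sku=B55: ✗
sku=B32: ✗
soylent_sum = 85
—
[stock_sum: stock > 159]
sku=B16: ✓ → 85
sku=B34: ✗
sku=B89: ✓ → 171
sku=B76: ✗
sku=B15: ✓ → 275
sku=B49: ✓ → 365
sku=B28: ✓ → 136
sku=B68: ✓ → 207
sku=B55: ✓ → 235
sku=B32: ✓ → 137
stock_sum = 85 + 171 + 275 + 365 + 136 + 207 + 235 + 137 = 1611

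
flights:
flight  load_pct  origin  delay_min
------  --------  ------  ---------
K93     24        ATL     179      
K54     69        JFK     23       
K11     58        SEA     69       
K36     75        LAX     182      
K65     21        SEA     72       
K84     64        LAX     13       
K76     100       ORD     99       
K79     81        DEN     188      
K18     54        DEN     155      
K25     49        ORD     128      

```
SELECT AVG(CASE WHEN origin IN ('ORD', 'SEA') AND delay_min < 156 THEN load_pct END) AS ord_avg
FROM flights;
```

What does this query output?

flight=K93: ✗
flight=K54: ✗
flight=K11: ✓ → 58
flight=K36: ✗
flight=K65: ✓ → 21
flight=K84: ✗
flight=K76: ✓ → 100
flight=K79: ✗
flight=K18: ✗
flight=K25: ✓ → 49
ord_avg = (58 + 21 + 100 + 49) / 4 = 57

57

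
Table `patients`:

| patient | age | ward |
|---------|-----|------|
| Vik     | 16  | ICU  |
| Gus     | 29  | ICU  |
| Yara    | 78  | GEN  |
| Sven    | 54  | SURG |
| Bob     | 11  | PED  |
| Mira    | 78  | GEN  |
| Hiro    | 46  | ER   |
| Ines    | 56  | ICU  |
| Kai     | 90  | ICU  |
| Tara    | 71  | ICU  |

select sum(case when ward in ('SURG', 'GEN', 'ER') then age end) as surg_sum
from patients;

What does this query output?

patient=Vik: ✗
patient=Gus: ✗
patient=Yara: ✓ → 78
patient=Sven: ✓ → 54
patient=Bob: ✗
patient=Mira: ✓ → 78
patient=Hiro: ✓ → 46
patient=Ines: ✗
patient=Kai: ✗
patient=Tara: ✗
surg_sum = 78 + 54 + 78 + 46 = 256

256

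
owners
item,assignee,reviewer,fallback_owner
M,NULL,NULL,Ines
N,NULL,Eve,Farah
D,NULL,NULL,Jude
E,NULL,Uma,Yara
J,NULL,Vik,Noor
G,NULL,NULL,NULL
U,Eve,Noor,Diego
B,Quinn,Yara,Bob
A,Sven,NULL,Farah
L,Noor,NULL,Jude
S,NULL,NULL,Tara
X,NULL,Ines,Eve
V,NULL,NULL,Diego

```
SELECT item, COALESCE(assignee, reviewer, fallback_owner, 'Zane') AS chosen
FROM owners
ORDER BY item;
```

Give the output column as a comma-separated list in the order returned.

item=A: assignee=Sven → Sven
item=B: assignee=Quinn → Quinn
item=D: assignee=NULL, reviewer=NULL, fallback_owner=Jude → Jude
item=E: assignee=NULL, reviewer=Uma → Uma
item=G: assignee=NULL, reviewer=NULL, fallback_owner=NULL, → literal Zane → Zane
item=J: assignee=NULL, reviewer=Vik → Vik
item=L: assignee=Noor → Noor
item=M: assignee=NULL, reviewer=NULL, fallback_owner=Ines → Ines
item=N: assignee=NULL, reviewer=Eve → Eve
item=S: assignee=NULL, reviewer=NULL, fallback_owner=Tara → Tara
item=U: assignee=Eve → Eve
item=V: assignee=NULL, reviewer=NULL, fallback_owner=Diego → Diego
item=X: assignee=NULL, reviewer=Ines → Ines

Sven, Quinn, Jude, Uma, Zane, Vik, Noor, Ines, Eve, Tara, Eve, Diego, Ines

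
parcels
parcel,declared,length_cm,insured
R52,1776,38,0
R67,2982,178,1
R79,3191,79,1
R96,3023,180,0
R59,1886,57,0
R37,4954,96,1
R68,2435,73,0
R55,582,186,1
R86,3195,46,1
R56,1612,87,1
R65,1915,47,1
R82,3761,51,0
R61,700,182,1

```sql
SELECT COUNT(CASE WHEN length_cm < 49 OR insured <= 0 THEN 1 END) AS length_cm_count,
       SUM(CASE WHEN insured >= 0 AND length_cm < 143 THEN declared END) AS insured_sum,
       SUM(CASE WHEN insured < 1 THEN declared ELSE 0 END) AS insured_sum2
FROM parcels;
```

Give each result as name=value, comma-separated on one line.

[length_cm_count: length_cm < 49 OR insured <= 0]
parcel=R52: ✓ → 1
parcel=R67: ✗
parcel=R79: ✗
parcel=R96: ✓ → 1
parcel=R59: ✓ → 1
parcel=R37: ✗
parcel=R68: ✓ → 1
parcel=R55: ✗
parcel=R86: ✓ → 1
parcel=R56: ✗
parcel=R65: ✓ → 1
parcel=R82: ✓ → 1
parcel=R61: ✗
length_cm_count = COUNT(1, 1, 1, 1, 1, 1, 1) = 7
—
[insured_sum: insured >= 0 AND length_cm < 143]
parcel=R52: ✓ → 1776
parcel=R67: ✗
parcel=R79: ✓ → 3191
parcel=R96: ✗
parcel=R59: ✓ → 1886
parcel=R37: ✓ → 4954
parcel=R68: ✓ → 2435
parcel=R55: ✗
parcel=R86: ✓ → 3195
parcel=R56: ✓ → 1612
parcel=R65: ✓ → 1915
parcel=R82: ✓ → 3761
parcel=R61: ✗
insured_sum = 1776 + 3191 + 1886 + 4954 + 2435 + 3195 + 1612 + 1915 + 3761 = 24725
—
[insured_sum2: insured < 1]
parcel=R52: ✓ → 1776
parcel=R67: ✗
parcel=R79: ✗
parcel=R96: ✓ → 3023
parcel=R59: ✓ → 1886
parcel=R37: ✗
parcel=R68: ✓ → 2435
parcel=R55: ✗
parcel=R86: ✗
parcel=R56: ✗
parcel=R65: ✗
parcel=R82: ✓ → 3761
parcel=R61: ✗
insured_sum2 = 1776 + 3023 + 1886 + 2435 + 3761 = 12881

length_cm_count=7, insured_sum=24725, insured_sum2=12881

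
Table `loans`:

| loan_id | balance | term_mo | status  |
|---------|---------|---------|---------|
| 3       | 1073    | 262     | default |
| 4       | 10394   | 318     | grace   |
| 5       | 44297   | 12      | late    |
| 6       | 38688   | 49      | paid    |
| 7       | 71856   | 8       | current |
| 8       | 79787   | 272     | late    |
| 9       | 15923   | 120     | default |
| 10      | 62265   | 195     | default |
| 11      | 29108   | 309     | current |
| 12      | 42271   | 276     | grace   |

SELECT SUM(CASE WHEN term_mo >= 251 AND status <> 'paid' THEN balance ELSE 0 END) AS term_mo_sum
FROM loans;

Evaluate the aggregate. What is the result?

162633

loan_id=3: ✓ → 1073
loan_id=4: ✓ → 10394
loan_id=5: ✗
loan_id=6: ✗
loan_id=7: ✗
loan_id=8: ✓ → 79787
loan_id=9: ✗
loan_id=10: ✗
loan_id=11: ✓ → 29108
loan_id=12: ✓ → 42271
term_mo_sum = 1073 + 10394 + 79787 + 29108 + 42271 = 162633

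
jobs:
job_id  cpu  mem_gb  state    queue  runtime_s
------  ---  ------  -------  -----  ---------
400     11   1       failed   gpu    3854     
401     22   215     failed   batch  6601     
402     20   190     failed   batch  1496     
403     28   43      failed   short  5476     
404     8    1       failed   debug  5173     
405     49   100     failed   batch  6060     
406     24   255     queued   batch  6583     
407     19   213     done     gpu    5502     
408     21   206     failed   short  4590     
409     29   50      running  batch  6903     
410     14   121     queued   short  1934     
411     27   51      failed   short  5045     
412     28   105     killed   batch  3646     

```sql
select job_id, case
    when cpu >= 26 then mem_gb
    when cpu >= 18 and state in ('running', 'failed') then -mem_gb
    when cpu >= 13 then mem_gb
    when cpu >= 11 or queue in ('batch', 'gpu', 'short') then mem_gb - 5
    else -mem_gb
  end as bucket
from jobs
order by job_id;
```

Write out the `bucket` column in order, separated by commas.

job_id=400: cpu >= 11 or queue in ('batch', 'gpu', 'short') → -4
job_id=401: cpu >= 18 and state in ('running', 'failed') → -215
job_id=402: cpu >= 18 and state in ('running', 'failed') → -190
job_id=403: cpu >= 26 → 43
job_id=404: ELSE → -1
job_id=405: cpu >= 26 → 100
job_id=406: cpu >= 13 → 255
job_id=407: cpu >= 13 → 213
job_id=408: cpu >= 18 and state in ('running', 'failed') → -206
job_id=409: cpu >= 26 → 50
job_id=410: cpu >= 13 → 121
job_id=411: cpu >= 26 → 51
job_id=412: cpu >= 26 → 105

-4, -215, -190, 43, -1, 100, 255, 213, -206, 50, 121, 51, 105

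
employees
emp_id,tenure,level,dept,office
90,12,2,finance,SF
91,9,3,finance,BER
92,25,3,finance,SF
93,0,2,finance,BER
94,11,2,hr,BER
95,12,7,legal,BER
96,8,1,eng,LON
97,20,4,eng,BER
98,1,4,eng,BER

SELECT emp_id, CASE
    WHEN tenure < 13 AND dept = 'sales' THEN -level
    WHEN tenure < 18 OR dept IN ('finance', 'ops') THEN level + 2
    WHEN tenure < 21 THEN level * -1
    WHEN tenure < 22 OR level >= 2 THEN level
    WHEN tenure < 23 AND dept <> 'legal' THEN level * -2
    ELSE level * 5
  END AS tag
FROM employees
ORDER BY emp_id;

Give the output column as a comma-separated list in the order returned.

emp_id=90: tenure < 18 OR dept IN ('finance', 'ops') → 4
emp_id=91: tenure < 18 OR dept IN ('finance', 'ops') → 5
emp_id=92: tenure < 18 OR dept IN ('finance', 'ops') → 5
emp_id=93: tenure < 18 OR dept IN ('finance', 'ops') → 4
emp_id=94: tenure < 18 OR dept IN ('finance', 'ops') → 4
emp_id=95: tenure < 18 OR dept IN ('finance', 'ops') → 9
emp_id=96: tenure < 18 OR dept IN ('finance', 'ops') → 3
emp_id=97: tenure < 21 → -4
emp_id=98: tenure < 18 OR dept IN ('finance', 'ops') → 6

4, 5, 5, 4, 4, 9, 3, -4, 6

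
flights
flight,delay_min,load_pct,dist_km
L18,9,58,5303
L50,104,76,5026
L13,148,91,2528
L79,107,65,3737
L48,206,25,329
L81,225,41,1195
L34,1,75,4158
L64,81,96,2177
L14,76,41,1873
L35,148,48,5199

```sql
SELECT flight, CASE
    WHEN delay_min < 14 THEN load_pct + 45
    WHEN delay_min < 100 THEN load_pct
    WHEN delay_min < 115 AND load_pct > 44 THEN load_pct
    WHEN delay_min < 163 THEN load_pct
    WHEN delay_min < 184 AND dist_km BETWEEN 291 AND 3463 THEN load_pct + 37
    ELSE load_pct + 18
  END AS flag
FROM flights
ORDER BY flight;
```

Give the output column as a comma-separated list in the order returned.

flight=L13: delay_min < 163 → 91
flight=L14: delay_min < 100 → 41
flight=L18: delay_min < 14 → 103
flight=L34: delay_min < 14 → 120
flight=L35: delay_min < 163 → 48
flight=L48: ELSE → 43
flight=L50: delay_min < 115 AND load_pct > 44 → 76
flight=L64: delay_min < 100 → 96
flight=L79: delay_min < 115 AND load_pct > 44 → 65
flight=L81: ELSE → 59

91, 41, 103, 120, 48, 43, 76, 96, 65, 59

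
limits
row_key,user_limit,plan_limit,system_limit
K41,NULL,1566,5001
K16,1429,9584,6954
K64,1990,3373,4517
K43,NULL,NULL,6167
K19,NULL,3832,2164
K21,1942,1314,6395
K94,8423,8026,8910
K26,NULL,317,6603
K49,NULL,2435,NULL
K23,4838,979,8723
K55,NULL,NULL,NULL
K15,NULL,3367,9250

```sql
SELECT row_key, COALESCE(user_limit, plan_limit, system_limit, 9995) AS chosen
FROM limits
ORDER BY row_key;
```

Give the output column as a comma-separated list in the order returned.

3367, 1429, 3832, 1942, 4838, 317, 1566, 6167, 2435, 9995, 1990, 8423

row_key=K15: user_limit=NULL, plan_limit=3367 → 3367
row_key=K16: user_limit=1429 → 1429
row_key=K19: user_limit=NULL, plan_limit=3832 → 3832
row_key=K21: user_limit=1942 → 1942
row_key=K23: user_limit=4838 → 4838
row_key=K26: user_limit=NULL, plan_limit=317 → 317
row_key=K41: user_limit=NULL, plan_limit=1566 → 1566
row_key=K43: user_limit=NULL, plan_limit=NULL, system_limit=6167 → 6167
row_key=K49: user_limit=NULL, plan_limit=2435 → 2435
row_key=K55: user_limit=NULL, plan_limit=NULL, system_limit=NULL, → literal 9995 → 9995
row_key=K64: user_limit=1990 → 1990
row_key=K94: user_limit=8423 → 8423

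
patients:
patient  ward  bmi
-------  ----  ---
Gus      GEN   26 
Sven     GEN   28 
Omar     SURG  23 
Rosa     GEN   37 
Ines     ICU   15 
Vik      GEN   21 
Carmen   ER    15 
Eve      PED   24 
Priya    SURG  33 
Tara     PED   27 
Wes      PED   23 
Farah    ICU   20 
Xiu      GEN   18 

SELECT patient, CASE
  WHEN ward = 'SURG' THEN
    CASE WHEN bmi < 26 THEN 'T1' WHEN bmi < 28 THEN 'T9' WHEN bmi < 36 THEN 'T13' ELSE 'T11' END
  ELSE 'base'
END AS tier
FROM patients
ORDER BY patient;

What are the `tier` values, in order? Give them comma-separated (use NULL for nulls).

base, base, base, base, base, T1, T13, base, base, base, base, base, base

patient=Carmen: ward='ER' → outer ELSE → base
patient=Eve: ward='PED' → outer ELSE → base
patient=Farah: ward='ICU' → outer ELSE → base
patient=Gus: ward='GEN' → outer ELSE → base
patient=Ines: ward='ICU' → outer ELSE → base
patient=Omar: ward='SURG' → inner[bmi < 26] → T1
patient=Priya: ward='SURG' → inner[bmi < 36] → T13
patient=Rosa: ward='GEN' → outer ELSE → base
patient=Sven: ward='GEN' → outer ELSE → base
patient=Tara: ward='PED' → outer ELSE → base
patient=Vik: ward='GEN' → outer ELSE → base
patient=Wes: ward='PED' → outer ELSE → base
patient=Xiu: ward='GEN' → outer ELSE → base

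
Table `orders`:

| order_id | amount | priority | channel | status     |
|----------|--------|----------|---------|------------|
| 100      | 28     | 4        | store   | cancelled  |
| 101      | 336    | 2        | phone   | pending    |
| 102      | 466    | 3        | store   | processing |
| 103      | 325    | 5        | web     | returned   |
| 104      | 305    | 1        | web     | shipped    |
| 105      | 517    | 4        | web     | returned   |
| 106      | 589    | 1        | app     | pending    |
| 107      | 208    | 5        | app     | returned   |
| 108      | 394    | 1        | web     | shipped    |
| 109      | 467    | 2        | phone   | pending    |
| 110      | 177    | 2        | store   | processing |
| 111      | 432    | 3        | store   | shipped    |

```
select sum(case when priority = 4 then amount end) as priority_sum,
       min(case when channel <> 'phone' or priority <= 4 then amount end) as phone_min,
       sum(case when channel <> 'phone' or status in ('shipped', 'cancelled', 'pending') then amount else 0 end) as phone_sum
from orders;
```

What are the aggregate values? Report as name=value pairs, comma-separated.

priority_sum=545, phone_min=28, phone_sum=4244

[priority_sum: priority = 4]
order_id=100: ✓ → 28
order_id=101: ✗
order_id=102: ✗
order_id=103: ✗
order_id=104: ✗
order_id=105: ✓ → 517
order_id=106: ✗
order_id=107: ✗
order_id=108: ✗
order_id=109: ✗
order_id=110: ✗
order_id=111: ✗
priority_sum = 28 + 517 = 545
—
[phone_min: channel <> 'phone' or priority <= 4]
order_id=100: ✓ → 28
order_id=101: ✓ → 336
order_id=102: ✓ → 466
order_id=103: ✓ → 325
order_id=104: ✓ → 305
order_id=105: ✓ → 517
order_id=106: ✓ → 589
order_id=107: ✓ → 208
order_id=108: ✓ → 394
order_id=109: ✓ → 467
order_id=110: ✓ → 177
order_id=111: ✓ → 432
phone_min = MIN(28, 336, 466, 325, 305, 517, 589, 208, 394, 467, 177, 432) = 28
—
[phone_sum: channel <> 'phone' or status in ('shipped', 'cancelled', 'pending')]
order_id=100: ✓ → 28
order_id=101: ✓ → 336
order_id=102: ✓ → 466
order_id=103: ✓ → 325
order_id=104: ✓ → 305
order_id=105: ✓ → 517
order_id=106: ✓ → 589
order_id=107: ✓ → 208
order_id=108: ✓ → 394
order_id=109: ✓ → 467
order_id=110: ✓ → 177
order_id=111: ✓ → 432
phone_sum = 28 + 336 + 466 + 325 + 305 + 517 + 589 + 208 + 394 + 467 + 177 + 432 = 4244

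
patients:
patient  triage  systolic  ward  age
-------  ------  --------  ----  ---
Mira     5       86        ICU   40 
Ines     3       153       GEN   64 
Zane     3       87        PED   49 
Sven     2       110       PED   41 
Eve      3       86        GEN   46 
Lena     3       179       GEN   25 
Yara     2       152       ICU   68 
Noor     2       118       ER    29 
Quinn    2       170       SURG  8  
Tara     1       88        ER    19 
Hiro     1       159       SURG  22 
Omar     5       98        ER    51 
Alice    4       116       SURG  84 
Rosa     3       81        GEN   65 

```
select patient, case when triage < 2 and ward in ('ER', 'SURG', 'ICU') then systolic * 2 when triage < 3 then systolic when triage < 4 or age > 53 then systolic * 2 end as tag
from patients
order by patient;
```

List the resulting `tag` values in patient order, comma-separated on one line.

232, 172, 318, 306, 358, NULL, 118, NULL, 170, 162, 110, 176, 152, 174

patient=Alice: triage < 4 or age > 53 → 232
patient=Eve: triage < 4 or age > 53 → 172
patient=Hiro: triage < 2 and ward in ('ER', 'SURG', 'ICU') → 318
patient=Ines: triage < 4 or age > 53 → 306
patient=Lena: triage < 4 or age > 53 → 358
patient=Mira: (no match → NULL) → NULL
patient=Noor: triage < 3 → 118
patient=Omar: (no match → NULL) → NULL
patient=Quinn: triage < 3 → 170
patient=Rosa: triage < 4 or age > 53 → 162
patient=Sven: triage < 3 → 110
patient=Tara: triage < 2 and ward in ('ER', 'SURG', 'ICU') → 176
patient=Yara: triage < 3 → 152
patient=Zane: triage < 4 or age > 53 → 174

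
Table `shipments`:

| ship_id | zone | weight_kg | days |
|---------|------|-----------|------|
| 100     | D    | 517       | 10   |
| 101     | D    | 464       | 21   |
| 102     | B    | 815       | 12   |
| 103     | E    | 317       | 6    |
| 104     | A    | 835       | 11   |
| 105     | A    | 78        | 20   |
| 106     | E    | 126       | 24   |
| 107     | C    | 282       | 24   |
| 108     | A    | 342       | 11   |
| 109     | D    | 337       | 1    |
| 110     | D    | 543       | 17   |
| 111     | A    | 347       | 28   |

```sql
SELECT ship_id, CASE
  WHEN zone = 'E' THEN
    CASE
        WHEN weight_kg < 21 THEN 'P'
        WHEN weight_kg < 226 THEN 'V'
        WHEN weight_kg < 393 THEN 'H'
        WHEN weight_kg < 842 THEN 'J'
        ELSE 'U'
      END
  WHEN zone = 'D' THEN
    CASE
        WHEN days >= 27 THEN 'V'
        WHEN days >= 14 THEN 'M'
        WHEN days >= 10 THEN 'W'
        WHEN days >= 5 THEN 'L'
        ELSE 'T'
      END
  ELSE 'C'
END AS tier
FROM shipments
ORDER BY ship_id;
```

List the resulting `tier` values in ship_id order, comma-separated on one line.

ship_id=100: zone='D' → inner[days >= 10] → W
ship_id=101: zone='D' → inner[days >= 14] → M
ship_id=102: zone='B' → outer ELSE → C
ship_id=103: zone='E' → inner[weight_kg < 393] → H
ship_id=104: zone='A' → outer ELSE → C
ship_id=105: zone='A' → outer ELSE → C
ship_id=106: zone='E' → inner[weight_kg < 226] → V
ship_id=107: zone='C' → outer ELSE → C
ship_id=108: zone='A' → outer ELSE → C
ship_id=109: zone='D' → inner[ELSE] → T
ship_id=110: zone='D' → inner[days >= 14] → M
ship_id=111: zone='A' → outer ELSE → C

W, M, C, H, C, C, V, C, C, T, M, C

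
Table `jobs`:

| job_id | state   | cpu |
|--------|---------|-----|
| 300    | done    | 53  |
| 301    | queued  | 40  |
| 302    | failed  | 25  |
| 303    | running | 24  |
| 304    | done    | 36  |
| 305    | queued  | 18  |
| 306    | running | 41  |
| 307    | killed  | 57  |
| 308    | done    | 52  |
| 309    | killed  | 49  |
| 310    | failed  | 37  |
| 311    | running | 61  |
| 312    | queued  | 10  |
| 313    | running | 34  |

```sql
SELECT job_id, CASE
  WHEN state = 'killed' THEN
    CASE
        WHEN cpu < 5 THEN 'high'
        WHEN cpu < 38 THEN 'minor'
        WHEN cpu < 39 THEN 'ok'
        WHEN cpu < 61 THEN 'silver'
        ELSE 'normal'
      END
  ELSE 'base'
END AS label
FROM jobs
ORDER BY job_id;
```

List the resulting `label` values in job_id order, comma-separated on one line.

base, base, base, base, base, base, base, silver, base, silver, base, base, base, base

job_id=300: state='done' → outer ELSE → base
job_id=301: state='queued' → outer ELSE → base
job_id=302: state='failed' → outer ELSE → base
job_id=303: state='running' → outer ELSE → base
job_id=304: state='done' → outer ELSE → base
job_id=305: state='queued' → outer ELSE → base
job_id=306: state='running' → outer ELSE → base
job_id=307: state='killed' → inner[cpu < 61] → silver
job_id=308: state='done' → outer ELSE → base
job_id=309: state='killed' → inner[cpu < 61] → silver
job_id=310: state='failed' → outer ELSE → base
job_id=311: state='running' → outer ELSE → base
job_id=312: state='queued' → outer ELSE → base
job_id=313: state='running' → outer ELSE → base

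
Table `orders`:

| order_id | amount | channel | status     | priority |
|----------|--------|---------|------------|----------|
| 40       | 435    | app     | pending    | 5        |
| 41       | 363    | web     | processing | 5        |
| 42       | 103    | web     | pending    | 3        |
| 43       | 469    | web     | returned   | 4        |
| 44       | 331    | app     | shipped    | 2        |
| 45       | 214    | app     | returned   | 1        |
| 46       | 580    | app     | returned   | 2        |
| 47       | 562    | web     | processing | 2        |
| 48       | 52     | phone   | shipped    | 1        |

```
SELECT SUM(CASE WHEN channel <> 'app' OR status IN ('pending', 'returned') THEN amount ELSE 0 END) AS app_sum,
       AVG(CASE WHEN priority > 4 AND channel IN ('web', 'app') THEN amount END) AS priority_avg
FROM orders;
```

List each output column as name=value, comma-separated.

app_sum=2778, priority_avg=399

[app_sum: channel <> 'app' OR status IN ('pending', 'returned')]
order_id=40: ✓ → 435
order_id=41: ✓ → 363
order_id=42: ✓ → 103
order_id=43: ✓ → 469
order_id=44: ✗
order_id=45: ✓ → 214
order_id=46: ✓ → 580
order_id=47: ✓ → 562
order_id=48: ✓ → 52
app_sum = 435 + 363 + 103 + 469 + 214 + 580 + 562 + 52 = 2778
—
[priority_avg: priority > 4 AND channel IN ('web', 'app')]
order_id=40: ✓ → 435
order_id=41: ✓ → 363
order_id=42: ✗
order_id=43: ✗
order_id=44: ✗
order_id=45: ✗
order_id=46: ✗
order_id=47: ✗
order_id=48: ✗
priority_avg = (435 + 363) / 2 = 399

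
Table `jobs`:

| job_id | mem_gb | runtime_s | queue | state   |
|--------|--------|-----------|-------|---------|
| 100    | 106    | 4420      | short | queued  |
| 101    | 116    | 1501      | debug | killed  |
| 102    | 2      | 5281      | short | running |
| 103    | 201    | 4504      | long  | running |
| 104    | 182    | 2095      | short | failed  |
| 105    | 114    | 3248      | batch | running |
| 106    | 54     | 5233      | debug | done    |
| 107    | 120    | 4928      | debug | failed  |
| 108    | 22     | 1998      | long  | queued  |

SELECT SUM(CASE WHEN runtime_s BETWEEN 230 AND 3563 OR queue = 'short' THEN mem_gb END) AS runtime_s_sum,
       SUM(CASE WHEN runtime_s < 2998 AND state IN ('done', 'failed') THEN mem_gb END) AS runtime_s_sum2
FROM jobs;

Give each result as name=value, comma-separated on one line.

[runtime_s_sum: runtime_s BETWEEN 230 AND 3563 OR queue = 'short']
job_id=100: ✓ → 106
job_id=101: ✓ → 116
job_id=102: ✓ → 2
job_id=103: ✗
job_id=104: ✓ → 182
job_id=105: ✓ → 114
job_id=106: ✗
job_id=107: ✗
job_id=108: ✓ → 22
runtime_s_sum = 106 + 116 + 2 + 182 + 114 + 22 = 542
—
[runtime_s_sum2: runtime_s < 2998 AND state IN ('done', 'failed')]
job_id=100: ✗
job_id=101: ✗
job_id=102: ✗
job_id=103: ✗
job_id=104: ✓ → 182
job_id=105: ✗
job_id=106: ✗
job_id=107: ✗
job_id=108: ✗
runtime_s_sum2 = 182

runtime_s_sum=542, runtime_s_sum2=182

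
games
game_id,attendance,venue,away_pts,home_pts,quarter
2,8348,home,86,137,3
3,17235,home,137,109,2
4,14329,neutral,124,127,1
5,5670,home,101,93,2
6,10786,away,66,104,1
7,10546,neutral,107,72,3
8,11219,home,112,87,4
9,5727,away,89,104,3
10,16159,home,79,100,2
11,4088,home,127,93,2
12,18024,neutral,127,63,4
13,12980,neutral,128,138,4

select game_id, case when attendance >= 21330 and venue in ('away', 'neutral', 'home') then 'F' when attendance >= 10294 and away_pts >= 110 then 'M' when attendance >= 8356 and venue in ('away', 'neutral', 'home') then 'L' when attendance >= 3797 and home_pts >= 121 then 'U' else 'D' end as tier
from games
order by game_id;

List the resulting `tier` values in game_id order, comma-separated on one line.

U, M, M, D, L, L, M, D, L, D, M, M

game_id=2: attendance >= 3797 and home_pts >= 121 → U
game_id=3: attendance >= 10294 and away_pts >= 110 → M
game_id=4: attendance >= 10294 and away_pts >= 110 → M
game_id=5: ELSE → D
game_id=6: attendance >= 8356 and venue in ('away', 'neutral', 'home') → L
game_id=7: attendance >= 8356 and venue in ('away', 'neutral', 'home') → L
game_id=8: attendance >= 10294 and away_pts >= 110 → M
game_id=9: ELSE → D
game_id=10: attendance >= 8356 and venue in ('away', 'neutral', 'home') → L
game_id=11: ELSE → D
game_id=12: attendance >= 10294 and away_pts >= 110 → M
game_id=13: attendance >= 10294 and away_pts >= 110 → M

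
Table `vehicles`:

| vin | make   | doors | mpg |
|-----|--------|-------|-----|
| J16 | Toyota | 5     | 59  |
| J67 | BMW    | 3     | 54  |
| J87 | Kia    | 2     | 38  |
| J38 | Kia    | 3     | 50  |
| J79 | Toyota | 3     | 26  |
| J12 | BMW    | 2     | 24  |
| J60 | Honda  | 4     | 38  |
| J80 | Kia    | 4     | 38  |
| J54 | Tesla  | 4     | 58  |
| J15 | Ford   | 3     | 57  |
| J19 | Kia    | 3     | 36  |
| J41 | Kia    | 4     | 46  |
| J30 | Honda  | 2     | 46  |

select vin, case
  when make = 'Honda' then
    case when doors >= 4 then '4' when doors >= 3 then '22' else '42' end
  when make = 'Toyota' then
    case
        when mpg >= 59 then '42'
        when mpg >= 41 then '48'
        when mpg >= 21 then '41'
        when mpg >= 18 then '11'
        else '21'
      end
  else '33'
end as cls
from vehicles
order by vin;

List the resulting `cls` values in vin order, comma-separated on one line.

33, 33, 42, 33, 42, 33, 33, 33, 4, 33, 41, 33, 33

vin=J12: make='BMW' → outer ELSE → 33
vin=J15: make='Ford' → outer ELSE → 33
vin=J16: make='Toyota' → inner[mpg >= 59] → 42
vin=J19: make='Kia' → outer ELSE → 33
vin=J30: make='Honda' → inner[ELSE] → 42
vin=J38: make='Kia' → outer ELSE → 33
vin=J41: make='Kia' → outer ELSE → 33
vin=J54: make='Tesla' → outer ELSE → 33
vin=J60: make='Honda' → inner[doors >= 4] → 4
vin=J67: make='BMW' → outer ELSE → 33
vin=J79: make='Toyota' → inner[mpg >= 21] → 41
vin=J80: make='Kia' → outer ELSE → 33
vin=J87: make='Kia' → outer ELSE → 33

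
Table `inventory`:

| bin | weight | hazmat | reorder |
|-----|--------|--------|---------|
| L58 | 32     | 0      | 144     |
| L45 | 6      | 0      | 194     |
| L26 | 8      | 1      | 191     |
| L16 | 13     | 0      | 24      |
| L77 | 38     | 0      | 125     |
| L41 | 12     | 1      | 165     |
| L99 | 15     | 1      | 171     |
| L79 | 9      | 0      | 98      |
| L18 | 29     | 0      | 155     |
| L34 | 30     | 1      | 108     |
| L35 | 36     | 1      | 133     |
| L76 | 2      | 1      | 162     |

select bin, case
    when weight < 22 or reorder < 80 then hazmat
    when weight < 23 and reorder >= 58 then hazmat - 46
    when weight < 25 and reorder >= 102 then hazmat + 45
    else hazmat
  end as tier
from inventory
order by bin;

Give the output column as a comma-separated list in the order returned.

bin=L16: weight < 22 or reorder < 80 → 0
bin=L18: ELSE → 0
bin=L26: weight < 22 or reorder < 80 → 1
bin=L34: ELSE → 1
bin=L35: ELSE → 1
bin=L41: weight < 22 or reorder < 80 → 1
bin=L45: weight < 22 or reorder < 80 → 0
bin=L58: ELSE → 0
bin=L76: weight < 22 or reorder < 80 → 1
bin=L77: ELSE → 0
bin=L79: weight < 22 or reorder < 80 → 0
bin=L99: weight < 22 or reorder < 80 → 1

0, 0, 1, 1, 1, 1, 0, 0, 1, 0, 0, 1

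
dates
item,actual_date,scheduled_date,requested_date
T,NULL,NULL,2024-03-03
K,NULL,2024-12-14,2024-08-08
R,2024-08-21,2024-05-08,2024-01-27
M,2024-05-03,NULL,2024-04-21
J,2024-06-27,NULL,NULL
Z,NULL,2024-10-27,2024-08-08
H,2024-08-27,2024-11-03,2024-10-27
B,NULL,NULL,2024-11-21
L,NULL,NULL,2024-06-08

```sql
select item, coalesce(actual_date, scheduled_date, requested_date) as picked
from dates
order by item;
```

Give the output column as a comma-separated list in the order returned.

2024-11-21, 2024-08-27, 2024-06-27, 2024-12-14, 2024-06-08, 2024-05-03, 2024-08-21, 2024-03-03, 2024-10-27

item=B: actual_date=NULL, scheduled_date=NULL, requested_date=2024-11-21 → 2024-11-21
item=H: actual_date=2024-08-27 → 2024-08-27
item=J: actual_date=2024-06-27 → 2024-06-27
item=K: actual_date=NULL, scheduled_date=2024-12-14 → 2024-12-14
item=L: actual_date=NULL, scheduled_date=NULL, requested_date=2024-06-08 → 2024-06-08
item=M: actual_date=2024-05-03 → 2024-05-03
item=R: actual_date=2024-08-21 → 2024-08-21
item=T: actual_date=NULL, scheduled_date=NULL, requested_date=2024-03-03 → 2024-03-03
item=Z: actual_date=NULL, scheduled_date=2024-10-27 → 2024-10-27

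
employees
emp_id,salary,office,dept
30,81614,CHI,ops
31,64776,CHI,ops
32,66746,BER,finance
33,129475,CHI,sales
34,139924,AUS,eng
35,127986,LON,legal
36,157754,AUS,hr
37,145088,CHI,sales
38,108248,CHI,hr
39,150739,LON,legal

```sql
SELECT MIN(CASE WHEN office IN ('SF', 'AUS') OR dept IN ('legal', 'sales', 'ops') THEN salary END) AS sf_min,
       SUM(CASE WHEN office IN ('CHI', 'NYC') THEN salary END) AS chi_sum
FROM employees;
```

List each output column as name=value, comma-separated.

sf_min=64776, chi_sum=529201

[sf_min: office IN ('SF', 'AUS') OR dept IN ('legal', 'sales', 'ops')]
emp_id=30: ✓ → 81614
emp_id=31: ✓ → 64776
emp_id=32: ✗
emp_id=33: ✓ → 129475
emp_id=34: ✓ → 139924
emp_id=35: ✓ → 127986
emp_id=36: ✓ → 157754
emp_id=37: ✓ → 145088
emp_id=38: ✗
emp_id=39: ✓ → 150739
sf_min = MIN(81614, 64776, 129475, 139924, 127986, 157754, 145088, 150739) = 64776
—
[chi_sum: office IN ('CHI', 'NYC')]
emp_id=30: ✓ → 81614
emp_id=31: ✓ → 64776
emp_id=32: ✗
emp_id=33: ✓ → 129475
emp_id=34: ✗
emp_id=35: ✗
emp_id=36: ✗
emp_id=37: ✓ → 145088
emp_id=38: ✓ → 108248
emp_id=39: ✗
chi_sum = 81614 + 64776 + 129475 + 145088 + 108248 = 529201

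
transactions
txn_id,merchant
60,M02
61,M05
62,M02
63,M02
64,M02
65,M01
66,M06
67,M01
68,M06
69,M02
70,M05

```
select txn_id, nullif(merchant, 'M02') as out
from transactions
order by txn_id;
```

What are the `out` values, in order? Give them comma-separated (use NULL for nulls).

txn_id=60: merchant=M02 vs M02: equal → NULL
txn_id=61: merchant=M05 vs M02: differ → M05
txn_id=62: merchant=M02 vs M02: equal → NULL
txn_id=63: merchant=M02 vs M02: equal → NULL
txn_id=64: merchant=M02 vs M02: equal → NULL
txn_id=65: merchant=M01 vs M02: differ → M01
txn_id=66: merchant=M06 vs M02: differ → M06
txn_id=67: merchant=M01 vs M02: differ → M01
txn_id=68: merchant=M06 vs M02: differ → M06
txn_id=69: merchant=M02 vs M02: equal → NULL
txn_id=70: merchant=M05 vs M02: differ → M05

NULL, M05, NULL, NULL, NULL, M01, M06, M01, M06, NULL, M05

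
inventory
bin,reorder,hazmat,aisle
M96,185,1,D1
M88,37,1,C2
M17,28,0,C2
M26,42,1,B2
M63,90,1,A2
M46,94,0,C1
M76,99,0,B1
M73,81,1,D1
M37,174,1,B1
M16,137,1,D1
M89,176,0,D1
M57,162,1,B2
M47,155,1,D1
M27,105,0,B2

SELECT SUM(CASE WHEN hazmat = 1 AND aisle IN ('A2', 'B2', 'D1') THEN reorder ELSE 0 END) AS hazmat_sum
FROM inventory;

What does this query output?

bin=M96: ✓ → 185
bin=M88: ✗
bin=M17: ✗
bin=M26: ✓ → 42
bin=M63: ✓ → 90
bin=M46: ✗
bin=M76: ✗
bin=M73: ✓ → 81
bin=M37: ✗
bin=M16: ✓ → 137
bin=M89: ✗
bin=M57: ✓ → 162
bin=M47: ✓ → 155
bin=M27: ✗
hazmat_sum = 185 + 42 + 90 + 81 + 137 + 162 + 155 = 852

852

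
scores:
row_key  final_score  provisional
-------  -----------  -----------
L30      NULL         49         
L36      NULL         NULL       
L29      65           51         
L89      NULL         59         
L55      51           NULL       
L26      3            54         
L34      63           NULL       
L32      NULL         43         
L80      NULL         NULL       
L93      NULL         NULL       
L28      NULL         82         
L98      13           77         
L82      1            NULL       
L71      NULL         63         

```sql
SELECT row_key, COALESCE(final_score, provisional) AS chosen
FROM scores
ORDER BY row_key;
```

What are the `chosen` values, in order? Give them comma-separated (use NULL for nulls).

3, 82, 65, 49, 43, 63, NULL, 51, 63, NULL, 1, 59, NULL, 13

row_key=L26: final_score=3 → 3
row_key=L28: final_score=NULL, provisional=82 → 82
row_key=L29: final_score=65 → 65
row_key=L30: final_score=NULL, provisional=49 → 49
row_key=L32: final_score=NULL, provisional=43 → 43
row_key=L34: final_score=63 → 63
row_key=L36: final_score=NULL, provisional=NULL (all NULL) → NULL
row_key=L55: final_score=51 → 51
row_key=L71: final_score=NULL, provisional=63 → 63
row_key=L80: final_score=NULL, provisional=NULL (all NULL) → NULL
row_key=L82: final_score=1 → 1
row_key=L89: final_score=NULL, provisional=59 → 59
row_key=L93: final_score=NULL, provisional=NULL (all NULL) → NULL
row_key=L98: final_score=13 → 13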